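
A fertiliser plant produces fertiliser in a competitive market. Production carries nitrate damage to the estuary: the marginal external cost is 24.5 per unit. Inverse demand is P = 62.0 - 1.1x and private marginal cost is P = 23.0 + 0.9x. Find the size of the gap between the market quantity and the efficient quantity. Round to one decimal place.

Market equilibrium (private): 23.0 + 0.9x = 62.0 - 1.1x → x_m = 19.5000.
Social marginal cost = private MC + MEC = 47.5 + 0.9x.
Set SMC = demand: 47.5 + 0.9x = 62.0 - 1.1x → x* = 7.2500.
Gap = |19.5000 − 7.2500| = 12.2500.

12.3 units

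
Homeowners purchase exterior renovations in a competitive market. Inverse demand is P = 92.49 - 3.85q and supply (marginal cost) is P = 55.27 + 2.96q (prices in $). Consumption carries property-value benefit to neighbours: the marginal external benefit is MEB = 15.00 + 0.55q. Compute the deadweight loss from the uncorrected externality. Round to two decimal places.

DWL = $25.90

Market equilibrium (private): 55.27 + 2.96q = 92.49 - 3.85q → q_m = 5.4655.
Social marginal benefit = demand + MEB = 107.49 - 3.30q.
Set SMB = MC: 107.49 - 3.30q = 55.27 + 2.96q → q* = 8.3419.
Between q* and q_m the wedge SMB − MC runs linearly from 0 to MEB(q_m), so the loss is a triangle.
DWL = ½ × 2.8764 × 18.0060 = 25.8962.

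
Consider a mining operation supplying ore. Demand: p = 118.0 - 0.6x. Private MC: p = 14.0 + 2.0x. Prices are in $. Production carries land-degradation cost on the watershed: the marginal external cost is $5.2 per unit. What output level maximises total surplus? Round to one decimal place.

Social marginal cost = private MC + MEC = 19.2 + 2.0x.
Set SMC = demand: 19.2 + 2.0x = 118.0 - 0.6x → x* = 38.0000.

x* = 38.0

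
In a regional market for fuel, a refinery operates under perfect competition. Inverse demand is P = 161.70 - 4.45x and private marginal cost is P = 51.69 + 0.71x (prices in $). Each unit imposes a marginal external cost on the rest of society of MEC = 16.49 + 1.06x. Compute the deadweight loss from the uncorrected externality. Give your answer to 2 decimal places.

Market equilibrium (private): 51.69 + 0.71x = 161.70 - 4.45x → x_m = 21.3198.
Social marginal cost = private MC + MEC = 68.18 + 1.77x.
Set SMC = demand: 68.18 + 1.77x = 161.70 - 4.45x → x* = 15.0354.
The loss is the area between SMC and demand from x* to x_m; with linear curves that's a triangle of height MEC(x_m).
DWL = ½ × 6.2844 × 39.0890 = 122.8255.

DWL = $122.83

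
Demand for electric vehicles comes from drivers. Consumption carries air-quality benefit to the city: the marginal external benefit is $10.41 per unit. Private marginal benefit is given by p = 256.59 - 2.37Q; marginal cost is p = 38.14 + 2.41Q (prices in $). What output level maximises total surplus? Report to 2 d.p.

Q* = 47.88

Social marginal benefit = demand + MEB = 267.00 - 2.37Q.
Set SMB = MC: 267.00 - 2.37Q = 38.14 + 2.41Q → Q* = 47.8787.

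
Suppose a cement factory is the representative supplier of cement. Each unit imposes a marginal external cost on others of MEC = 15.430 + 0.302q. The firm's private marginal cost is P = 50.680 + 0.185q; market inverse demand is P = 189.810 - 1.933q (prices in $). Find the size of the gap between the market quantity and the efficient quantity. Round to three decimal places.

14.574 units

Market equilibrium (private): 50.680 + 0.185q = 189.810 - 1.933q → q_m = 65.6893.
Social marginal cost = private MC + MEC = 66.110 + 0.487q.
Set SMC = demand: 66.110 + 0.487q = 189.810 - 1.933q → q* = 51.1157.
Gap = |65.6893 − 51.1157| = 14.5736.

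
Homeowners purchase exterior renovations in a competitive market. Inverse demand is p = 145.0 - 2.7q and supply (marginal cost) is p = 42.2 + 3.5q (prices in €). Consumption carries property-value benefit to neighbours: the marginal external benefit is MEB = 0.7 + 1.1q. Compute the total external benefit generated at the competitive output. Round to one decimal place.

Market equilibrium (private): 42.2 + 3.5q = 145.0 - 2.7q → q_m = 16.5806.
Total external benefit = ∫₀^{q_m} (0.7 + 1.1q) dq = 0.7×16.5806 + ½×1.1×16.5806² = 162.8104.

€162.8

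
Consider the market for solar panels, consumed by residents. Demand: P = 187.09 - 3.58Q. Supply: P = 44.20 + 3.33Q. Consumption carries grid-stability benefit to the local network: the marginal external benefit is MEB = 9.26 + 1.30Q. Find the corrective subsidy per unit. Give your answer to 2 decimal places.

Social marginal benefit = demand + MEB = 196.35 - 2.28Q.
Set SMB = MC: 196.35 - 2.28Q = 44.20 + 3.33Q → Q* = 27.1212.
The Pigouvian subsidy equals MEB at Q*: 9.26 + 1.30×27.1212 = 44.5176.

subsidy = 44.52 per unit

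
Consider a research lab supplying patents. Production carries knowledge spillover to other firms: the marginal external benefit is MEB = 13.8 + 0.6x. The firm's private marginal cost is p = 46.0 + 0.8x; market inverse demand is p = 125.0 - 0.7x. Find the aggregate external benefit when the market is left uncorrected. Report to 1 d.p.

Market equilibrium (private): 46.0 + 0.8x = 125.0 - 0.7x → x_m = 52.6667.
Total external benefit = ∫₀^{x_m} (13.8 + 0.6x) dx = 13.8×52.6667 + ½×0.6×52.6667² = 1558.9348.

1558.9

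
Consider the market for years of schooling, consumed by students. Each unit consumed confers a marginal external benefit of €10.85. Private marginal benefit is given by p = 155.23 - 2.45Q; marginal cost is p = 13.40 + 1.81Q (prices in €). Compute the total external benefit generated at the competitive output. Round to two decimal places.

€361.23

Market equilibrium (private): 13.40 + 1.81Q = 155.23 - 2.45Q → Q_m = 33.2934.
Total external benefit = MEB × Q_m = 10.85 × 33.2934 = 361.2334.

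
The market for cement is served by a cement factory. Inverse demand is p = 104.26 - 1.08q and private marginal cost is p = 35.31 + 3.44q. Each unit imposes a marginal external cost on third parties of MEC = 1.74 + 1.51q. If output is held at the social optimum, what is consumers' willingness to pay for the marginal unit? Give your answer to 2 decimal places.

Social marginal cost = private MC + MEC = 37.05 + 4.95q.
Set SMC = demand: 37.05 + 4.95q = 104.26 - 1.08q → q* = 11.1459.
Consumer price on the demand curve at q*: 104.26 − 1.08×11.1459 = 92.2224.

P = 92.22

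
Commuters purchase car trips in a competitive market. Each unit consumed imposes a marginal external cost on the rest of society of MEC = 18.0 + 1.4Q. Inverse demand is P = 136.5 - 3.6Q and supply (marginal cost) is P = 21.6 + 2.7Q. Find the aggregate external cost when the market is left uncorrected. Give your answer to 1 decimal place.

Market equilibrium (private): 21.6 + 2.7Q = 136.5 - 3.6Q → Q_m = 18.2381.
Total external cost = ∫₀^{Q_m} (18.0 + 1.4Q) dQ = 18.0×18.2381 + ½×1.4×18.2381² = 561.1256.

561.1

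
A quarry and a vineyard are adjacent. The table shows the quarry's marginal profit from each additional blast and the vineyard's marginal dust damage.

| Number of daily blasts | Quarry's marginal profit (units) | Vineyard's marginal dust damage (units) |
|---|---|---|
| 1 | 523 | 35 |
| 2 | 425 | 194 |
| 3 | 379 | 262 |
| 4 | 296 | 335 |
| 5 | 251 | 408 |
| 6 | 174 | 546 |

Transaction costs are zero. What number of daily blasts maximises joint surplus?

Bargaining reaches the level where marginal profit last exceeds marginal dust damage.
That holds through level 3 (379 ≥ 262) but not at 4 (296 < 335).

3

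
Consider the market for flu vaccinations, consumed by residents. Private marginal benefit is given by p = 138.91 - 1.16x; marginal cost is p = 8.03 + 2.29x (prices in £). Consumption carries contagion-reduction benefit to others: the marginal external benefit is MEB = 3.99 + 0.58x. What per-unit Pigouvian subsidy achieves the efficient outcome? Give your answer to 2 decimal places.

subsidy = £31.25 per unit

Social marginal benefit = demand + MEB = 142.90 - 0.58x.
Set SMB = MC: 142.90 - 0.58x = 8.03 + 2.29x → x* = 46.9930.
The Pigouvian subsidy equals MEB at x*: 3.99 + 0.58×46.9930 = 31.2459.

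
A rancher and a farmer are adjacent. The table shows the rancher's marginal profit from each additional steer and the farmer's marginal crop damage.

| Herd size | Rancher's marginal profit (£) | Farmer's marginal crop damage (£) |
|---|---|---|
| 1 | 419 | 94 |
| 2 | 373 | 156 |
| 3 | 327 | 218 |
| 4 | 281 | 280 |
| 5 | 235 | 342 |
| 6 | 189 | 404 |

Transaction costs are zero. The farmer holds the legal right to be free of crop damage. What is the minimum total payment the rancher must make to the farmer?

Efficient level: marginal profit ≥ marginal crop damage through level 4, so k* = 4.
With the farmer holding the right, the rancher must at least compensate total damage at k*: 94 + 156 + 218 + 280 = 748.

£748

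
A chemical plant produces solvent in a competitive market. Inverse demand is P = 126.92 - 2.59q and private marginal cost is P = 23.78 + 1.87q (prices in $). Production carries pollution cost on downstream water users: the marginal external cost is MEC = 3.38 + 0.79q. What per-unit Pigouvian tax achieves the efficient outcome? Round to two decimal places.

tax = $18.39 per unit

Social marginal cost = private MC + MEC = 27.16 + 2.66q.
Set SMC = demand: 27.16 + 2.66q = 126.92 - 2.59q → q* = 19.0019.
The Pigouvian tax equals MEC at q*: 3.38 + 0.79×19.0019 = 18.3915.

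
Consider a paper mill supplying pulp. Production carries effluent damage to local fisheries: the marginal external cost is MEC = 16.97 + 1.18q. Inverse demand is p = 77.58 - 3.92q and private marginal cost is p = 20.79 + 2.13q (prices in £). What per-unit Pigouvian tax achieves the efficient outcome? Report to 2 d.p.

Social marginal cost = private MC + MEC = 37.76 + 3.31q.
Set SMC = demand: 37.76 + 3.31q = 77.58 - 3.92q → q* = 5.5076.
The Pigouvian tax equals MEC at q*: 16.97 + 1.18×5.5076 = 23.4690.

tax = £23.47 per unit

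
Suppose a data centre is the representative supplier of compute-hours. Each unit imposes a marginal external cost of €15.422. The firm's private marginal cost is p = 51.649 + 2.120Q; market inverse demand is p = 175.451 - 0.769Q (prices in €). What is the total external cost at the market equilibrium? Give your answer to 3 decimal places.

€660.877

Market equilibrium (private): 51.649 + 2.120Q = 175.451 - 0.769Q → Q_m = 42.8529.
Total external cost = MEC × Q_m = 15.422 × 42.8529 = 660.8774.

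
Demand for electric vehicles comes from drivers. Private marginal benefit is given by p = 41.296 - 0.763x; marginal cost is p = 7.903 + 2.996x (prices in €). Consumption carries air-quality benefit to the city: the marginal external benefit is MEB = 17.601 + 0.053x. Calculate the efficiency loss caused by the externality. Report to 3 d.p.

DWL = €44.062

Market equilibrium (private): 7.903 + 2.996x = 41.296 - 0.763x → x_m = 8.8835.
Social marginal benefit = demand + MEB = 58.897 - 0.710x.
Set SMB = MC: 58.897 - 0.710x = 7.903 + 2.996x → x* = 13.7598.
Between x* and x_m the wedge SMB − MC runs linearly from 0 to MEB(x_m), so the loss is a triangle.
DWL = ½ × 4.8763 × 18.0718 = 44.0618.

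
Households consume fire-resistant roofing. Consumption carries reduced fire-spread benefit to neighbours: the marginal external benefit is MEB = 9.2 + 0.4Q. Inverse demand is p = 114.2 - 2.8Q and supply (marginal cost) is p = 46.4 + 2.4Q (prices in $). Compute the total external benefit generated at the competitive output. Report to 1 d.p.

$154.0

Market equilibrium (private): 46.4 + 2.4Q = 114.2 - 2.8Q → Q_m = 13.0385.
Total external benefit = ∫₀^{Q_m} (9.2 + 0.4Q) dQ = 9.2×13.0385 + ½×0.4×13.0385² = 153.9547.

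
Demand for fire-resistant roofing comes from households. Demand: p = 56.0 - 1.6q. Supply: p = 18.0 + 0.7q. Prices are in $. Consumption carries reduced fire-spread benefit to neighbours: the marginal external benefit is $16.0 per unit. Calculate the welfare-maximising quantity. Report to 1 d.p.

Social marginal benefit = demand + MEB = 72.0 - 1.6q.
Set SMB = MC: 72.0 - 1.6q = 18.0 + 0.7q → q* = 23.4783.

q* = 23.5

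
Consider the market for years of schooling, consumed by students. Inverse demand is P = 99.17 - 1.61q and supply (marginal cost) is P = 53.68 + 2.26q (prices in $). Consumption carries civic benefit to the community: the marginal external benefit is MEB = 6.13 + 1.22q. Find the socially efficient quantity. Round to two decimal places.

q* = 19.48

Social marginal benefit = demand + MEB = 105.30 - 0.39q.
Set SMB = MC: 105.30 - 0.39q = 53.68 + 2.26q → q* = 19.4792.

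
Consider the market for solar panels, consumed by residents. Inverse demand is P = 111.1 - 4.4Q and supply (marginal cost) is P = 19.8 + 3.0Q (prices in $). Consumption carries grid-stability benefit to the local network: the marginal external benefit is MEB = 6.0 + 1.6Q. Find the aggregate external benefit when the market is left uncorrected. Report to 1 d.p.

$195.8

Market equilibrium (private): 19.8 + 3.0Q = 111.1 - 4.4Q → Q_m = 12.3378.
Total external benefit = ∫₀^{Q_m} (6.0 + 1.6Q) dQ = 6.0×12.3378 + ½×1.6×12.3378² = 195.8038.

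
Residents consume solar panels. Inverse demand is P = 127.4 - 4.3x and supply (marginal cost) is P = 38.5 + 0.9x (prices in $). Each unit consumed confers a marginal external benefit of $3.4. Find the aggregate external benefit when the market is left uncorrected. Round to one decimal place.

Market equilibrium (private): 38.5 + 0.9x = 127.4 - 4.3x → x_m = 17.0962.
Total external benefit = MEB × x_m = 3.4 × 17.0962 = 58.1271.

$58.1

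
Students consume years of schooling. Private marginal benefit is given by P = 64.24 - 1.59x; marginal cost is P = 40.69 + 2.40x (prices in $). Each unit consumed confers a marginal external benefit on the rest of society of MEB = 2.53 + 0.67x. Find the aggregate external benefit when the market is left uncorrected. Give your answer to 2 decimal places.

$26.60

Market equilibrium (private): 40.69 + 2.40x = 64.24 - 1.59x → x_m = 5.9023.
Total external benefit = ∫₀^{x_m} (2.53 + 0.67x) dx = 2.53×5.9023 + ½×0.67×5.9023² = 26.6033.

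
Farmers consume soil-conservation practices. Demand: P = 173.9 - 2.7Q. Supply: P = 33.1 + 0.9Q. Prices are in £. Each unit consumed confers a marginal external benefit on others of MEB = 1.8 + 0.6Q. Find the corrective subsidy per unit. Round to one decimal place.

Social marginal benefit = demand + MEB = 175.7 - 2.1Q.
Set SMB = MC: 175.7 - 2.1Q = 33.1 + 0.9Q → Q* = 47.5333.
The Pigouvian subsidy equals MEB at Q*: 1.8 + 0.6×47.5333 = 30.3200.

subsidy = £30.3 per unit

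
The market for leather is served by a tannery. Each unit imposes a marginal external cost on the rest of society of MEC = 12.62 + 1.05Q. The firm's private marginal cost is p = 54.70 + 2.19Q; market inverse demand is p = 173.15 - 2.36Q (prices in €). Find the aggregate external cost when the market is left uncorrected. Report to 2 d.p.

€684.34

Market equilibrium (private): 54.70 + 2.19Q = 173.15 - 2.36Q → Q_m = 26.0330.
Total external cost = ∫₀^{Q_m} (12.62 + 1.05Q) dQ = 12.62×26.0330 + ½×1.05×26.0330² = 684.3379.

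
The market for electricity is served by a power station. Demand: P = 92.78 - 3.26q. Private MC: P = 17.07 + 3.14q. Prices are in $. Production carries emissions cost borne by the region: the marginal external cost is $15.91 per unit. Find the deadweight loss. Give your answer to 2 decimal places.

DWL = $19.78

Market equilibrium (private): 17.07 + 3.14q = 92.78 - 3.26q → q_m = 11.8297.
Social marginal cost = private MC + MEC = 32.98 + 3.14q.
Set SMC = demand: 32.98 + 3.14q = 92.78 - 3.26q → q* = 9.3438.
Between q* and q_m the wedge SMC − demand runs linearly from 0 to MEC(q_m), so the loss is a triangle.
DWL = ½ × 2.4859 × 15.9100 = 19.7753.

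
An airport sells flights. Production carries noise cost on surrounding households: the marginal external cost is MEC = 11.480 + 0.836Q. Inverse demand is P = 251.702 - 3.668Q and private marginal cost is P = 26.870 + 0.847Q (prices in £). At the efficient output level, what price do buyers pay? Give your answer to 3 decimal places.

P = £105.454

Social marginal cost = private MC + MEC = 38.350 + 1.683Q.
Set SMC = demand: 38.350 + 1.683Q = 251.702 - 3.668Q → Q* = 39.8714.
Consumer price on the demand curve at Q*: 251.702 − 3.668×39.8714 = 105.4537.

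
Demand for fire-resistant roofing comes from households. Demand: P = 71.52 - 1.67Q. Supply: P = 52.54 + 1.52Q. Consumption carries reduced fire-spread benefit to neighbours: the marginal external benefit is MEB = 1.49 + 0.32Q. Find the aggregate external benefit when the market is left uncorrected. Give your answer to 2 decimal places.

Market equilibrium (private): 52.54 + 1.52Q = 71.52 - 1.67Q → Q_m = 5.9498.
Total external benefit = ∫₀^{Q_m} (1.49 + 0.32Q) dQ = 1.49×5.9498 + ½×0.32×5.9498² = 14.5292.

14.53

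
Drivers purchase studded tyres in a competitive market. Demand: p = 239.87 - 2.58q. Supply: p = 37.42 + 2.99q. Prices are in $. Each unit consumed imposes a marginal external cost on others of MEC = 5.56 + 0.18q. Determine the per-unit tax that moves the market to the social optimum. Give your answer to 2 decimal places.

Social marginal benefit = demand − MEC = 234.31 - 2.76q.
Set SMB = MC: 234.31 - 2.76q = 37.42 + 2.99q → q* = 34.2417.
The Pigouvian tax equals MEC at q*: 5.56 + 0.18×34.2417 = 11.7235.

tax = $11.72 per unit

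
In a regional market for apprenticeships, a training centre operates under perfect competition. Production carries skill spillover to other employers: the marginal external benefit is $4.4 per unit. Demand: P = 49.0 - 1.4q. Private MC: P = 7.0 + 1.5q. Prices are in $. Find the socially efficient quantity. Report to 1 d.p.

q* = 16.0

Social marginal cost = private MC − MEB = 2.6 + 1.5q.
Set SMC = demand: 2.6 + 1.5q = 49.0 - 1.4q → q* = 16.0000.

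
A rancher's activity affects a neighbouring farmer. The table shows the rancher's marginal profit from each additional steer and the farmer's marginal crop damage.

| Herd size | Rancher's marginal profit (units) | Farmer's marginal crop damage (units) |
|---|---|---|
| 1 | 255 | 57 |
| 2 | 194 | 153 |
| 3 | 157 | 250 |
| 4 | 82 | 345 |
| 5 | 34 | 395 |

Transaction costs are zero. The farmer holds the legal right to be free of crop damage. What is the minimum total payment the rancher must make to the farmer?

Efficient level: marginal profit ≥ marginal crop damage through level 2, so k* = 2.
With the farmer holding the right, the rancher must at least compensate total damage at k*: 57 + 153 = 210.

210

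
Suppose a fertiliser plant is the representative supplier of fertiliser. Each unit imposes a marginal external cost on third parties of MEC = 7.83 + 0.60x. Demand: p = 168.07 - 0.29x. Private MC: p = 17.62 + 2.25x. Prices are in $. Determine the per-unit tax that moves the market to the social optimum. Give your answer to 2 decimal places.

tax = $35.08 per unit

Social marginal cost = private MC + MEC = 25.45 + 2.85x.
Set SMC = demand: 25.45 + 2.85x = 168.07 - 0.29x → x* = 45.4204.
The Pigouvian tax equals MEC at x*: 7.83 + 0.60×45.4204 = 35.0822.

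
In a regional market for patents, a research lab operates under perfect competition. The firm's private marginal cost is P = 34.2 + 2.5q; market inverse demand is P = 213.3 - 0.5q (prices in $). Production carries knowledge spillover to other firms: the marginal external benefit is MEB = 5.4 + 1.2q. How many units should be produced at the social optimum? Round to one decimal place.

Social marginal cost = private MC − MEB = 28.8 + 1.3q.
Set SMC = demand: 28.8 + 1.3q = 213.3 - 0.5q → q* = 102.5000.

q* = 102.5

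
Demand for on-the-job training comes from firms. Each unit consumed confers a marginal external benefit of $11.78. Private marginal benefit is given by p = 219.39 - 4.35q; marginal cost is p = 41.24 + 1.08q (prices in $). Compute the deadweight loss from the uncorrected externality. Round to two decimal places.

DWL = $12.78

Market equilibrium (private): 41.24 + 1.08q = 219.39 - 4.35q → q_m = 32.8085.
Social marginal benefit = demand + MEB = 231.17 - 4.35q.
Set SMB = MC: 231.17 - 4.35q = 41.24 + 1.08q → q* = 34.9779.
Height of the DWL triangle at q_m is SMB(q_m) − MC(q_m) = MEB(q_m) = 11.7800.
DWL = ½ × 2.1694 × 11.7800 = 12.7778.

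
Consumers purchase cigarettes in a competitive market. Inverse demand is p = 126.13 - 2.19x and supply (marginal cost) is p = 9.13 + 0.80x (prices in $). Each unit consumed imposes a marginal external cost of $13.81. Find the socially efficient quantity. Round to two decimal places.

Social marginal benefit = demand − MEC = 112.32 - 2.19x.
Set SMB = MC: 112.32 - 2.19x = 9.13 + 0.80x → x* = 34.5117.

x* = 34.51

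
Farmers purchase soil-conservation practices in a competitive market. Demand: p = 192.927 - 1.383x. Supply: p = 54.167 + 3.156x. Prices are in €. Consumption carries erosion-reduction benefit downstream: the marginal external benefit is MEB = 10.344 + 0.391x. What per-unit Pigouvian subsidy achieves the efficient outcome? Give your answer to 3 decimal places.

subsidy = €24.399 per unit

Social marginal benefit = demand + MEB = 203.271 - 0.992x.
Set SMB = MC: 203.271 - 0.992x = 54.167 + 3.156x → x* = 35.9460.
The Pigouvian subsidy equals MEB at x*: 10.344 + 0.391×35.9460 = 24.3989.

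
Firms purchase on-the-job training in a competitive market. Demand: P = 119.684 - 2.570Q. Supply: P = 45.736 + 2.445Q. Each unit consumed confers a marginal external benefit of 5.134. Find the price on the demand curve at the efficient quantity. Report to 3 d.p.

P = 79.157

Social marginal benefit = demand + MEB = 124.818 - 2.570Q.
Set SMB = MC: 124.818 - 2.570Q = 45.736 + 2.445Q → Q* = 15.7691.
Consumer price on the demand curve at Q*: 119.684 − 2.570×15.7691 = 79.1574.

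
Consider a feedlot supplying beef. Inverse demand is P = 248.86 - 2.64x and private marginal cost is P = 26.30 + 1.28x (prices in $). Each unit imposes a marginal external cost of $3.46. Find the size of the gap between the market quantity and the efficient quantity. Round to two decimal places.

Market equilibrium (private): 26.30 + 1.28x = 248.86 - 2.64x → x_m = 56.7755.
Social marginal cost = private MC + MEC = 29.76 + 1.28x.
Set SMC = demand: 29.76 + 1.28x = 248.86 - 2.64x → x* = 55.8929.
Gap = |56.7755 − 55.8929| = 0.8826.

0.88 units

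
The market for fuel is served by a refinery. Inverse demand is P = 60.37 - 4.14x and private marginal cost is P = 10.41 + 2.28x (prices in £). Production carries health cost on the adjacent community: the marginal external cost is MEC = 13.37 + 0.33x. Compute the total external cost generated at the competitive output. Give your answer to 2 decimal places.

£114.04

Market equilibrium (private): 10.41 + 2.28x = 60.37 - 4.14x → x_m = 7.7819.
Total external cost = ∫₀^{x_m} (13.37 + 0.33x) dx = 13.37×7.7819 + ½×0.33×7.7819² = 114.0361.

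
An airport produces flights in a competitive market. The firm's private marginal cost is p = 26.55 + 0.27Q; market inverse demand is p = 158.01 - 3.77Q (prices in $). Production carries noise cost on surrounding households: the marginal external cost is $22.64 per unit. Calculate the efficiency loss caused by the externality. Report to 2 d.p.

Market equilibrium (private): 26.55 + 0.27Q = 158.01 - 3.77Q → Q_m = 32.5396.
Social marginal cost = private MC + MEC = 49.19 + 0.27Q.
Set SMC = demand: 49.19 + 0.27Q = 158.01 - 3.77Q → Q* = 26.9356.
The loss is the area between SMC and demand from Q* to Q_m; with linear curves that's a triangle of height MEC(Q_m).
DWL = ½ × 5.6040 × 22.6400 = 63.4373.

DWL = $63.44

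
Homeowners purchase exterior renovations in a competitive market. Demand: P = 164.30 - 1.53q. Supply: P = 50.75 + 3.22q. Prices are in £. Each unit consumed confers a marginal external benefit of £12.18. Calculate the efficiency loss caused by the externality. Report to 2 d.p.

DWL = £15.62

Market equilibrium (private): 50.75 + 3.22q = 164.30 - 1.53q → q_m = 23.9053.
Social marginal benefit = demand + MEB = 176.48 - 1.53q.
Set SMB = MC: 176.48 - 1.53q = 50.75 + 3.22q → q* = 26.4695.
Height of the DWL triangle at q_m is SMB(q_m) − MC(q_m) = MEB(q_m) = 12.1800.
DWL = ½ × 2.5642 × 12.1800 = 15.6160.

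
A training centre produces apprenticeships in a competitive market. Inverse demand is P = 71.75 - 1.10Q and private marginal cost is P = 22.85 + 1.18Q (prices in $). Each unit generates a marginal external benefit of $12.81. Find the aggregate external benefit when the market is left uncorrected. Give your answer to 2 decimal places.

Market equilibrium (private): 22.85 + 1.18Q = 71.75 - 1.10Q → Q_m = 21.4474.
Total external benefit = MEB × Q_m = 12.81 × 21.4474 = 274.7412.

$274.74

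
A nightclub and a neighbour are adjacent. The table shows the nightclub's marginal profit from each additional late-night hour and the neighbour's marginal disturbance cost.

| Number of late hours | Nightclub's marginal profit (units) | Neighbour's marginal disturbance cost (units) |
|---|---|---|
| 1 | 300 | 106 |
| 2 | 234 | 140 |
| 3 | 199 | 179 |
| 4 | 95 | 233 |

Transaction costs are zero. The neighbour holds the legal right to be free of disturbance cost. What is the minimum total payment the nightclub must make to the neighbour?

425

Efficient level: marginal profit ≥ marginal disturbance cost through level 3, so k* = 3.
With the neighbour holding the right, the nightclub must at least compensate total damage at k*: 106 + 140 + 179 = 425.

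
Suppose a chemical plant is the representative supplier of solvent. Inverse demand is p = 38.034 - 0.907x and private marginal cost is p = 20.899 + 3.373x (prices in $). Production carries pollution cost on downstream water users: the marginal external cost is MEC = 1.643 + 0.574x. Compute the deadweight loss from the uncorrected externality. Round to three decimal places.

Market equilibrium (private): 20.899 + 3.373x = 38.034 - 0.907x → x_m = 4.0035.
Social marginal cost = private MC + MEC = 22.542 + 3.947x.
Set SMC = demand: 22.542 + 3.947x = 38.034 - 0.907x → x* = 3.1916.
The loss is the area between SMC and demand from x* to x_m; with linear curves that's a triangle of height MEC(x_m).
DWL = ½ × 0.8119 × 3.9410 = 1.5998.

DWL = $1.600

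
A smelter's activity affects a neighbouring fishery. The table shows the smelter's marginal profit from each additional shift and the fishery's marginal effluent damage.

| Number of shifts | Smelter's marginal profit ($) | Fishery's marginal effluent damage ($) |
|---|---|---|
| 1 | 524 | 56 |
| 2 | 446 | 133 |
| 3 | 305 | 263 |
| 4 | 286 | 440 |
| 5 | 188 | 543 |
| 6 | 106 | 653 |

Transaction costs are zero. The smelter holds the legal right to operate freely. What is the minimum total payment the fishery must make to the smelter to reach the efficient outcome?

$580

Left alone the smelter would choose level 6 (marginal profit stays positive).
Efficient level: k* = 3 (marginal profit ≥ marginal effluent damage through 3).
The fishery must at least cover the smelter's forgone profit from cutting 6→3: 286 + 188 + 106 = 580.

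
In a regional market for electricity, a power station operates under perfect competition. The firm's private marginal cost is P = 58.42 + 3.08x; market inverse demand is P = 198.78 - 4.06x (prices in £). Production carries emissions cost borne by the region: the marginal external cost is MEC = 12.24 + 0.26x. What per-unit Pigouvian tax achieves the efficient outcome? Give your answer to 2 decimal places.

Social marginal cost = private MC + MEC = 70.66 + 3.34x.
Set SMC = demand: 70.66 + 3.34x = 198.78 - 4.06x → x* = 17.3135.
The Pigouvian tax equals MEC at x*: 12.24 + 0.26×17.3135 = 16.7415.

tax = £16.74 per unit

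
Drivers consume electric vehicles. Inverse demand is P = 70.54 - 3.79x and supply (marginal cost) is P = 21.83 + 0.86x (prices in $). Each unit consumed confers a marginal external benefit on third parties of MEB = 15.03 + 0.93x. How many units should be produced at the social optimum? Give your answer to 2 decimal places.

Social marginal benefit = demand + MEB = 85.57 - 2.86x.
Set SMB = MC: 85.57 - 2.86x = 21.83 + 0.86x → x* = 17.1344.

x* = 17.13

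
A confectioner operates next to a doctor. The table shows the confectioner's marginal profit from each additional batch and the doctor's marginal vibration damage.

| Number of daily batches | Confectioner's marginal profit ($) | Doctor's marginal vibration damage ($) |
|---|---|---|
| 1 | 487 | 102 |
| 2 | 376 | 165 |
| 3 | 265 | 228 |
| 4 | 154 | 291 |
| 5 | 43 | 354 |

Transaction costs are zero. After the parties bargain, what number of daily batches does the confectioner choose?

3

Bargaining reaches the level where marginal profit last exceeds marginal vibration damage.
That holds through level 3 (265 ≥ 228) but not at 4 (154 < 291).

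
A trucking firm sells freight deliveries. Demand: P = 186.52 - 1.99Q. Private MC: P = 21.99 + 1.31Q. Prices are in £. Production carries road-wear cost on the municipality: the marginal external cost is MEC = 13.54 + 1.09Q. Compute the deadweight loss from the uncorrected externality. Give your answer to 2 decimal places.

DWL = £524.87

Market equilibrium (private): 21.99 + 1.31Q = 186.52 - 1.99Q → Q_m = 49.8576.
Social marginal cost = private MC + MEC = 35.53 + 2.40Q.
Set SMC = demand: 35.53 + 2.40Q = 186.52 - 1.99Q → Q* = 34.3941.
Between Q* and Q_m the wedge SMC − demand runs linearly from 0 to MEC(Q_m), so the loss is a triangle.
DWL = ½ × 15.4635 × 67.8848 = 524.8683.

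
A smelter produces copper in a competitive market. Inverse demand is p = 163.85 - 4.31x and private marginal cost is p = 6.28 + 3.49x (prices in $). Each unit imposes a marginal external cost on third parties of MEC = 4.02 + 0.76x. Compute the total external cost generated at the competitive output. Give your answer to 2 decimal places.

$236.28

Market equilibrium (private): 6.28 + 3.49x = 163.85 - 4.31x → x_m = 20.2013.
Total external cost = ∫₀^{x_m} (4.02 + 0.76x) dx = 4.02×20.2013 + ½×0.76×20.2013² = 236.2844.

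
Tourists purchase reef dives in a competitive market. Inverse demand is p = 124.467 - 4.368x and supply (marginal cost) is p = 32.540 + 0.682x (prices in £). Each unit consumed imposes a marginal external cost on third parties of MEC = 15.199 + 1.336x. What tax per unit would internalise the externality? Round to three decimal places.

Social marginal benefit = demand − MEC = 109.268 - 5.704x.
Set SMB = MC: 109.268 - 5.704x = 32.540 + 0.682x → x* = 12.0150.
The Pigouvian tax equals MEC at x*: 15.199 + 1.336×12.0150 = 31.2510.

tax = £31.251 per unit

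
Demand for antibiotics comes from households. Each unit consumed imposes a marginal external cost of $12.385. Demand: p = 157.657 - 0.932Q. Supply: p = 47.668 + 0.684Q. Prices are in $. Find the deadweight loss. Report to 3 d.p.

Market equilibrium (private): 47.668 + 0.684Q = 157.657 - 0.932Q → Q_m = 68.0625.
Social marginal benefit = demand − MEC = 145.272 - 0.932Q.
Set SMB = MC: 145.272 - 0.932Q = 47.668 + 0.684Q → Q* = 60.3985.
Between Q* and Q_m the wedge MC − SMB runs linearly from 0 to MEC(Q_m), so the loss is a triangle.
DWL = ½ × 7.6640 × 12.3850 = 47.4593.

DWL = $47.459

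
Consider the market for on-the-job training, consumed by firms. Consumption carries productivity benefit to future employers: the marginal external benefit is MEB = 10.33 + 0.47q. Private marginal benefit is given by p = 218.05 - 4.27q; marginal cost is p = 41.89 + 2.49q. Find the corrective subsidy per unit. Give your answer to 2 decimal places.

subsidy = 24.26 per unit

Social marginal benefit = demand + MEB = 228.38 - 3.80q.
Set SMB = MC: 228.38 - 3.80q = 41.89 + 2.49q → q* = 29.6486.
The Pigouvian subsidy equals MEB at q*: 10.33 + 0.47×29.6486 = 24.2648.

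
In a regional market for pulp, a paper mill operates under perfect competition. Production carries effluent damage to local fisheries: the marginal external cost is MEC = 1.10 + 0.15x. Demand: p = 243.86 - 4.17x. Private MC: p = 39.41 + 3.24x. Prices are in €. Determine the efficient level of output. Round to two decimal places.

x* = 26.90

Social marginal cost = private MC + MEC = 40.51 + 3.39x.
Set SMC = demand: 40.51 + 3.39x = 243.86 - 4.17x → x* = 26.8981.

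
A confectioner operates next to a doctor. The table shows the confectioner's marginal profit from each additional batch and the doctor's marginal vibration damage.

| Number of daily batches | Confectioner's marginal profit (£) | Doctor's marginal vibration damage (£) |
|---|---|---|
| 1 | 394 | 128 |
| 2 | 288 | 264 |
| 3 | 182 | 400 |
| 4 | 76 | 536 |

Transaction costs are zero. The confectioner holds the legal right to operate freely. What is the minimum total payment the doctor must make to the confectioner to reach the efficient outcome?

Left alone the confectioner would choose level 4 (marginal profit stays positive).
Efficient level: k* = 2 (marginal profit ≥ marginal vibration damage through 2).
The doctor must at least cover the confectioner's forgone profit from cutting 4→2: 182 + 76 = 258.

£258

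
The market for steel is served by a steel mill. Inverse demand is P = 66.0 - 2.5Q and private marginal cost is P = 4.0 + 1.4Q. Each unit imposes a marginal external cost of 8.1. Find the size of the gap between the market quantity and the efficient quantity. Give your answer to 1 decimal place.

2.1 units

Market equilibrium (private): 4.0 + 1.4Q = 66.0 - 2.5Q → Q_m = 15.8974.
Social marginal cost = private MC + MEC = 12.1 + 1.4Q.
Set SMC = demand: 12.1 + 1.4Q = 66.0 - 2.5Q → Q* = 13.8205.
Gap = |15.8974 − 13.8205| = 2.0769.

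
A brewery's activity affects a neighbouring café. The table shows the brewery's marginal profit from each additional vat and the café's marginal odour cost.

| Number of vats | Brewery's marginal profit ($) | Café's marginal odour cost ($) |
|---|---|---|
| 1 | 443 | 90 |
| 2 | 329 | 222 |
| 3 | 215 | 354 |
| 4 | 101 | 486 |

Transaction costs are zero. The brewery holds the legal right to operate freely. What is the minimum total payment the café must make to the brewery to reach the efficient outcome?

Left alone the brewery would choose level 4 (marginal profit stays positive).
Efficient level: k* = 2 (marginal profit ≥ marginal odour cost through 2).
The café must at least cover the brewery's forgone profit from cutting 4→2: 215 + 101 = 316.

$316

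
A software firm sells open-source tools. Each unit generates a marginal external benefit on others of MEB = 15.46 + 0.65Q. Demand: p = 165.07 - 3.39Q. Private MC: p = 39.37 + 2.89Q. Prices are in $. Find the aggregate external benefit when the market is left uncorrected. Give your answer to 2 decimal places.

Market equilibrium (private): 39.37 + 2.89Q = 165.07 - 3.39Q → Q_m = 20.0159.
Total external benefit = ∫₀^{Q_m} (15.46 + 0.65Q) dQ = 15.46×20.0159 + ½×0.65×20.0159² = 439.6526.

$439.65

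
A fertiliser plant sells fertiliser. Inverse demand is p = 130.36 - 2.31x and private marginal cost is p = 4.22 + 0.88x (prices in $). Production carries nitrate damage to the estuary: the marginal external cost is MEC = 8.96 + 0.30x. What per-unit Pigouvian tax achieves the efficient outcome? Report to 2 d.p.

Social marginal cost = private MC + MEC = 13.18 + 1.18x.
Set SMC = demand: 13.18 + 1.18x = 130.36 - 2.31x → x* = 33.5759.
The Pigouvian tax equals MEC at x*: 8.96 + 0.30×33.5759 = 19.0328.

tax = $19.03 per unit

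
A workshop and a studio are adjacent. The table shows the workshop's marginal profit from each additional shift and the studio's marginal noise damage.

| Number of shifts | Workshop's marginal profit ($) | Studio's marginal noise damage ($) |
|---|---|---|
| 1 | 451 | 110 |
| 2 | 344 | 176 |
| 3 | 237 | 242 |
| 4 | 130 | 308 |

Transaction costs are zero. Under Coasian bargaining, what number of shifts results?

Bargaining reaches the level where marginal profit last exceeds marginal noise damage.
That holds through level 2 (344 ≥ 176) but not at 3 (237 < 242).

2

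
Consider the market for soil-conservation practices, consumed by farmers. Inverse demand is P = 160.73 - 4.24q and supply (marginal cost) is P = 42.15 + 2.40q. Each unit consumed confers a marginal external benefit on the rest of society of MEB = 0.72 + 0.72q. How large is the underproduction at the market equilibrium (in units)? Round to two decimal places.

Market equilibrium (private): 42.15 + 2.40q = 160.73 - 4.24q → q_m = 17.8584.
Social marginal benefit = demand + MEB = 161.45 - 3.52q.
Set SMB = MC: 161.45 - 3.52q = 42.15 + 2.40q → q* = 20.1520.
Gap = |17.8584 − 20.1520| = 2.2936.

2.29 units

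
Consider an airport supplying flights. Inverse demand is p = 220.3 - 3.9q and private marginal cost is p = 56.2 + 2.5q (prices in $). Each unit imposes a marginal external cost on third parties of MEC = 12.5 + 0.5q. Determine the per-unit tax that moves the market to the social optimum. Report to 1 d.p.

Social marginal cost = private MC + MEC = 68.7 + 3.0q.
Set SMC = demand: 68.7 + 3.0q = 220.3 - 3.9q → q* = 21.9710.
The Pigouvian tax equals MEC at q*: 12.5 + 0.5×21.9710 = 23.4855.

tax = $23.5 per unit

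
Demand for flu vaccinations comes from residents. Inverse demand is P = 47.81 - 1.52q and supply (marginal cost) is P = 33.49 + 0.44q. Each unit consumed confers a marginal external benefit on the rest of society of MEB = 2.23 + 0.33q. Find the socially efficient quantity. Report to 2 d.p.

q* = 10.15

Social marginal benefit = demand + MEB = 50.04 - 1.19q.
Set SMB = MC: 50.04 - 1.19q = 33.49 + 0.44q → q* = 10.1534.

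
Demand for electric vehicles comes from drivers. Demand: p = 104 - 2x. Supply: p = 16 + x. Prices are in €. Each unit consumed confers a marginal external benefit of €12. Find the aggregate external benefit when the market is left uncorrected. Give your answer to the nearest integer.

€352

Market equilibrium (private): 16 + x = 104 - 2x → x_m = 29.3333.
Total external benefit = MEB × x_m = 12 × 29.3333 = 351.9996.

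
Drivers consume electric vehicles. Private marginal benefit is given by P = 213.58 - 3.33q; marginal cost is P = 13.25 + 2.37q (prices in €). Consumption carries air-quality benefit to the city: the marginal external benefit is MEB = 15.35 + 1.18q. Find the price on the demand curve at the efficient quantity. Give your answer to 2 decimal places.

Social marginal benefit = demand + MEB = 228.93 - 2.15q.
Set SMB = MC: 228.93 - 2.15q = 13.25 + 2.37q → q* = 47.7168.
Consumer price on the demand curve at q*: 213.58 − 3.33×47.7168 = 54.6831.

P = €54.68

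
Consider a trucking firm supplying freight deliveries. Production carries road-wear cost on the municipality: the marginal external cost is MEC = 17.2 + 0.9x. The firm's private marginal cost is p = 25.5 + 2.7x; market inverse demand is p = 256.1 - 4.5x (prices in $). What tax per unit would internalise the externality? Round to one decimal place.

Social marginal cost = private MC + MEC = 42.7 + 3.6x.
Set SMC = demand: 42.7 + 3.6x = 256.1 - 4.5x → x* = 26.3457.
The Pigouvian tax equals MEC at x*: 17.2 + 0.9×26.3457 = 40.9111.

tax = $40.9 per unit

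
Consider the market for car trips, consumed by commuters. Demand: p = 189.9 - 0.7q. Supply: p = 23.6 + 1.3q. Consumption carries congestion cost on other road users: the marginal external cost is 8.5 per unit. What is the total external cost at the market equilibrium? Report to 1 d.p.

706.8

Market equilibrium (private): 23.6 + 1.3q = 189.9 - 0.7q → q_m = 83.1500.
Total external cost = MEC × q_m = 8.5 × 83.1500 = 706.7750.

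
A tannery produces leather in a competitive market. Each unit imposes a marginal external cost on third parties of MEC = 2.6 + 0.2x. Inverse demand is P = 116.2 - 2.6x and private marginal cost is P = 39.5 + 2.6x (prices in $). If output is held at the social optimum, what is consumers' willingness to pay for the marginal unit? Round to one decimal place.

Social marginal cost = private MC + MEC = 42.1 + 2.8x.
Set SMC = demand: 42.1 + 2.8x = 116.2 - 2.6x → x* = 13.7222.
Consumer price on the demand curve at x*: 116.2 − 2.6×13.7222 = 80.5223.

P = $80.5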